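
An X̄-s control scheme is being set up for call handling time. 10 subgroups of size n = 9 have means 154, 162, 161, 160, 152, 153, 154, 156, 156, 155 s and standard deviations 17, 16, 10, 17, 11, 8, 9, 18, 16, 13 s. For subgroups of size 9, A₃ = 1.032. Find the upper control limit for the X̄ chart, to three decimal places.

170.232

X̄̄ = (154 + 162 + 161 + 160 + 152 + 153 + 154 + 156 + 156 + 155) / 10 = 156.3000
s̄ = (17 + 16 + 10 + 17 + 11 + 8 + 9 + 18 + 16 + 13) / 10 = 13.5000
UCL = X̄̄ + A₃·s̄ = 156.3000 + 1.032 × 13.5000 = 170.2320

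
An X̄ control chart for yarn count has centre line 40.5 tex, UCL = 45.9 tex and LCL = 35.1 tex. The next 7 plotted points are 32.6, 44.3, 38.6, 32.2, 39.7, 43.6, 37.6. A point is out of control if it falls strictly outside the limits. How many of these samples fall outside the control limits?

Compare each point to [35.1, 45.9]: sample 1 = 32.6 < LCL; sample 4 = 32.2 < LCL.

2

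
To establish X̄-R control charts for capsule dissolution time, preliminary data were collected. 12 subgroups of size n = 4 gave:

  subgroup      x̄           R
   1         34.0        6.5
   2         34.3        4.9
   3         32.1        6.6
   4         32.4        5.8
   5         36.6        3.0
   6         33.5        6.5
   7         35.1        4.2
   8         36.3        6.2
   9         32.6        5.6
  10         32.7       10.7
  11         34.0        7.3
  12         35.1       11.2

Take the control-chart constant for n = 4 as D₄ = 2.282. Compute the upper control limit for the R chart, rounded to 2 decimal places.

14.93

R̄ = (6.5 + 4.9 + 6.6 + 5.8 + 3.0 + 6.5 + 4.2 + 6.2 + 5.6 + 10.7 + 7.3 + 11.2) / 12 = 78.5000 / 12 = 6.5417
UCL_R = D₄·R̄ = 2.282 × 6.5417 = 14.9281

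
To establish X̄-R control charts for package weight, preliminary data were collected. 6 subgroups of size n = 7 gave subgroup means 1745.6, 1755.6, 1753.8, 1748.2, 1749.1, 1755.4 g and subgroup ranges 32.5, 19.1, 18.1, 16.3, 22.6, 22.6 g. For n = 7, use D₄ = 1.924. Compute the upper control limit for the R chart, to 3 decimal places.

42.071

R̄ = (32.5 + 19.1 + 18.1 + 16.3 + 22.6 + 22.6) / 6 = 131.2000 / 6 = 21.8667
UCL_R = D₄·R̄ = 1.924 × 21.8667 = 42.0715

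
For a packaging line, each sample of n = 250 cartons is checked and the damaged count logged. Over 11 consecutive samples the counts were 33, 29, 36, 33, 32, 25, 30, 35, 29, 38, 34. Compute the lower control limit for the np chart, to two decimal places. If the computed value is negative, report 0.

p̄ = Σdᵢ / (k·n) = 354 / (11 × 250) = 0.12873
LCL = np̄ − 3·√(np̄(1−p̄)) = 32.1818 − 3 × 5.2952 = 16.2962

16.30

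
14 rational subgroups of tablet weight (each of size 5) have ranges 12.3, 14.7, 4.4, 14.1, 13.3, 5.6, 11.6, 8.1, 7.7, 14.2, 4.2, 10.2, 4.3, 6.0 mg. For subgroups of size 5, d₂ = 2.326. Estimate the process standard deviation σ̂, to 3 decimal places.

R̄ = (12.3 + 14.7 + 4.4 + 14.1 + 13.3 + 5.6 + 11.6 + 8.1 + 7.7 + 14.2 + 4.2 + 10.2 + 4.3 + 6.0) / 14 = 9.3357
σ̂ = R̄ / d₂ = 9.3357 / 2.326 = 4.0136

4.014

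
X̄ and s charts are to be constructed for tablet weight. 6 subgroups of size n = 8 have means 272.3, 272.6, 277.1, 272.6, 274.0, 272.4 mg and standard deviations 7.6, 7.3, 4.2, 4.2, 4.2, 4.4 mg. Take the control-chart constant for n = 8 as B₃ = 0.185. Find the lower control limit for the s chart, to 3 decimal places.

s̄ = (7.6 + 7.3 + 4.2 + 4.2 + 4.2 + 4.4) / 6 = 5.3167
LCL_s = B₃·s̄ = 0.185 × 5.3167 = 0.9836

0.984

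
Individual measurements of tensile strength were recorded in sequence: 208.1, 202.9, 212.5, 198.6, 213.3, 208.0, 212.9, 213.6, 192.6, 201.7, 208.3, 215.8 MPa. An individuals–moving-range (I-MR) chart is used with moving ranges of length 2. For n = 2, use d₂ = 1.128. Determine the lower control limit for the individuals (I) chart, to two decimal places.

183.54

X̄ = (208.1 + 202.9 + 212.5 + 198.6 + 213.3 + 208.0 + 212.9 + 213.6 + 192.6 + 201.7 + 208.3 + 215.8) / 12 = 207.3583
Moving ranges: 5.2, 9.6, 13.9, 14.7, 5.3, 4.9, 0.7, 21.0, 9.1, 6.6, 7.5; M̄R̄ = 98.5000 / 11 = 8.9545
LCL = X̄ − 3·M̄R̄/d₂ = 207.3583 − 3 × 8.9545 / 1.128 = 183.5431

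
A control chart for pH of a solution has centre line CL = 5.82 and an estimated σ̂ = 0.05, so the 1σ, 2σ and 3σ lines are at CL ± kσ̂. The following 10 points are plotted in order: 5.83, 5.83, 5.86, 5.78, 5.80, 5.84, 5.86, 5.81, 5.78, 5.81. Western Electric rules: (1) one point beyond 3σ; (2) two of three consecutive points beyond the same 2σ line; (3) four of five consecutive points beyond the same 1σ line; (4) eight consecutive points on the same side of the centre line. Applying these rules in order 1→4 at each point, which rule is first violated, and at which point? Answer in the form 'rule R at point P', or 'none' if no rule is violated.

none

Zone of each point (C = within 1σ̂, B = 1σ̂–2σ̂, A = 2σ̂–3σ̂, * = beyond 3σ̂; sign = side of CL): 1:+C, 2:+C, 3:+C, 4:-C, 5:-C, 6:+C, 7:+C, 8:-C, 9:-C, 10:-C
No rule fires across all 10 points.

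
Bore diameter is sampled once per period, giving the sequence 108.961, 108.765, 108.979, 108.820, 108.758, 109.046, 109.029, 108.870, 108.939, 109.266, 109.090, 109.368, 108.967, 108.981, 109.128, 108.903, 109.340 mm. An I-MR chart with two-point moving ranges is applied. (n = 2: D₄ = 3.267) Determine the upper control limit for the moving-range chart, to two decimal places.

0.65

Moving ranges: 0.196, 0.214, 0.159, 0.062, 0.288, 0.017, 0.159, 0.069, 0.327, 0.176, 0.278, 0.401, 0.014, 0.147, 0.225, 0.437; M̄R̄ = 3.1690 / 16 = 0.1981
UCL_MR = D₄·M̄R̄ = 3.267 × 0.1981 = 0.6471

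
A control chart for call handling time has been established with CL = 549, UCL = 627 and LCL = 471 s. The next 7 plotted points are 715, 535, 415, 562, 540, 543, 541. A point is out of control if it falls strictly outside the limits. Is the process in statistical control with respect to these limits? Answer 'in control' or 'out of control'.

out of control

Compare each point to [471, 627]: sample 1 = 715 > UCL; sample 3 = 415 < LCL.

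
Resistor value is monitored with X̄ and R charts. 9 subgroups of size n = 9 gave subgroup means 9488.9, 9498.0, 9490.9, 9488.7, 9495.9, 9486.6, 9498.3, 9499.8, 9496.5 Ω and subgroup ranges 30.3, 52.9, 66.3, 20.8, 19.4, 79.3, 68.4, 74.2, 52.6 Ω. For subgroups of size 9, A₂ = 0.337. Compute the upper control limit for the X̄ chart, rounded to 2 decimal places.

9511.12

X̄̄ = (9488.9 + 9498.0 + 9490.9 + 9488.7 + 9495.9 + 9486.6 + 9498.3 + 9499.8 + 9496.5) / 9 = 85443.6000 / 9 = 9493.7333
R̄ = (30.3 + 52.9 + 66.3 + 20.8 + 19.4 + 79.3 + 68.4 + 74.2 + 52.6) / 9 = 464.2000 / 9 = 51.5778
UCL = X̄̄ + A₂·R̄ = 9493.7333 + 0.337 × 51.5778 = 9511.1150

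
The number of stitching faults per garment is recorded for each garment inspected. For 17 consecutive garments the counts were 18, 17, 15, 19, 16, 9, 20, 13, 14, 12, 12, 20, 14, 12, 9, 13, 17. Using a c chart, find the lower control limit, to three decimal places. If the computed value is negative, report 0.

c̄ = (18 + 17 + 15 + 19 + 16 + 9 + 20 + 13 + 14 + 12 + 12 + 20 + 14 + 12 + 9 + 13 + 17) / 17 = 250 / 17 = 14.7059
LCL = c̄ − 3√c̄ = 14.7059 − 3 × 3.8348 = 3.2014

3.201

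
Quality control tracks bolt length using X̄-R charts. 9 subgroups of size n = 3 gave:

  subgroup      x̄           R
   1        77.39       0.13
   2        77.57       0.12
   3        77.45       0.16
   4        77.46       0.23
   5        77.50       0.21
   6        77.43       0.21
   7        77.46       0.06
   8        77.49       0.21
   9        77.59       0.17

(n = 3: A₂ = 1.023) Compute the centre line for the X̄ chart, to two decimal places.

X̄̄ = (77.39 + 77.57 + 77.45 + 77.46 + 77.50 + 77.43 + 77.46 + 77.49 + 77.59) / 9 = 697.3400 / 9 = 77.4822
CL = X̄̄ = 77.4822

77.48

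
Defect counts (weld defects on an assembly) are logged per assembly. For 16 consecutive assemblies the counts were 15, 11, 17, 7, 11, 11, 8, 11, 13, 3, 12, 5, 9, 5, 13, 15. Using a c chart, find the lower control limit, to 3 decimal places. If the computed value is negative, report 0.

c̄ = (15 + 11 + 17 + 7 + 11 + 11 + 8 + 11 + 13 + 3 + 12 + 5 + 9 + 5 + 13 + 15) / 16 = 166 / 16 = 10.3750
LCL = c̄ − 3√c̄ = 10.3750 − 3 × 3.2210 = 0.7119

0.712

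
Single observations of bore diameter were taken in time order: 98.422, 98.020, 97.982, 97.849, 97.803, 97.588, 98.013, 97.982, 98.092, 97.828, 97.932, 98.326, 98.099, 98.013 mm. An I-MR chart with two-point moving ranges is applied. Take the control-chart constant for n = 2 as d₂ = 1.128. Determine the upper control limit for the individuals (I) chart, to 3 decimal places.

X̄ = (98.422 + 98.020 + 97.982 + 97.849 + 97.803 + 97.588 + 98.013 + 97.982 + 98.092 + 97.828 + 97.932 + 98.326 + 98.099 + 98.013) / 14 = 97.9964
Moving ranges: 0.402, 0.038, 0.133, 0.046, 0.215, 0.425, 0.031, 0.110, 0.264, 0.104, 0.394, 0.227, 0.086; M̄R̄ = 2.4750 / 13 = 0.1904
UCL = X̄ + 3·M̄R̄/d₂ = 97.9964 + 3 × 0.1904 / 1.128 = 98.5027

98.503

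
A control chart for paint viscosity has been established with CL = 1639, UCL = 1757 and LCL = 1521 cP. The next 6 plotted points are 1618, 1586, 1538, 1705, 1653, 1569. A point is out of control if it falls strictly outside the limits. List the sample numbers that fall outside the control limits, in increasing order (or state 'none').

All 6 points lie within [1521, 1757].

none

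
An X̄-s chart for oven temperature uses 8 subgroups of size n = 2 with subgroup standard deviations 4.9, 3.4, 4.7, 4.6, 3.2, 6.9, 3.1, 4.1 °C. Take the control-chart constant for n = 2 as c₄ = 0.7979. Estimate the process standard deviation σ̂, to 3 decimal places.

5.467

s̄ = (4.9 + 3.4 + 4.7 + 4.6 + 3.2 + 6.9 + 3.1 + 4.1) / 8 = 4.3625
σ̂ = s̄ / c₄ = 4.3625 / 0.7979 = 5.4675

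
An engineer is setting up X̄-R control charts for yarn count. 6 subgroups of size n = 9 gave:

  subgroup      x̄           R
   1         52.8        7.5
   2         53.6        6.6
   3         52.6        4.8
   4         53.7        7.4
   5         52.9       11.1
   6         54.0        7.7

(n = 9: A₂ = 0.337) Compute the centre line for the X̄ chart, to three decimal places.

53.267

X̄̄ = (52.8 + 53.6 + 52.6 + 53.7 + 52.9 + 54.0) / 6 = 319.6000 / 6 = 53.2667
CL = X̄̄ = 53.2667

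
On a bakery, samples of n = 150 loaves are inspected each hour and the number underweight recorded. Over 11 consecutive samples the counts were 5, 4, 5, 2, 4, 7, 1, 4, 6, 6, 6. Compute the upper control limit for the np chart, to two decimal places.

p̄ = Σdᵢ / (k·n) = 50 / (11 × 150) = 0.03030
UCL = np̄ + 3·√(np̄(1−p̄)) = 4.5455 + 3 × √(4.5455×0.96970) = 4.5455 + 3 × 2.0995 = 10.8438

10.84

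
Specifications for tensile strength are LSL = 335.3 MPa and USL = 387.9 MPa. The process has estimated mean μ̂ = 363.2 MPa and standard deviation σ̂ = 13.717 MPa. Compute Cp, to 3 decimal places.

Cp = (USL − LSL) / (6σ̂) = (387.9 − 335.3) / (6 × 13.717) = 52.6000 / 82.3020 = 0.6391

0.639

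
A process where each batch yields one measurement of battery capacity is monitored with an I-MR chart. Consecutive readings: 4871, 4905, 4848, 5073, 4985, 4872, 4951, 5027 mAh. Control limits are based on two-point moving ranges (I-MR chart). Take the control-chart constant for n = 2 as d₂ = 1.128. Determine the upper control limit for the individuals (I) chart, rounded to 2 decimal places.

5196.82

X̄ = (4871 + 4905 + 4848 + 5073 + 4985 + 4872 + 4951 + 5027) / 8 = 4941.5000
Moving ranges: 34, 57, 225, 88, 113, 79, 76; M̄R̄ = 672.0000 / 7 = 96.0000
UCL = X̄ + 3·M̄R̄/d₂ = 4941.5000 + 3 × 96.0000 / 1.128 = 5196.8191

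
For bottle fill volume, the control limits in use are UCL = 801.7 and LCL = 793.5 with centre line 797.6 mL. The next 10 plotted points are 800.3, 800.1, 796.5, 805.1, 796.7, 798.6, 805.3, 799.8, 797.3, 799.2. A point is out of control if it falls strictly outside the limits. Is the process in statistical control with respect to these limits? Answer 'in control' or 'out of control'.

out of control

Compare each point to [793.5, 801.7]: sample 4 = 805.1 > UCL; sample 7 = 805.3 > UCL.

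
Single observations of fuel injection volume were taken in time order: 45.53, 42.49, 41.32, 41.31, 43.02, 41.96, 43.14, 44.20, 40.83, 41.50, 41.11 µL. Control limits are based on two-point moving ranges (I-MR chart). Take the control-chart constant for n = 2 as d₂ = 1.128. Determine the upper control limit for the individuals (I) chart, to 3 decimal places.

46.034

X̄ = (45.53 + 42.49 + 41.32 + 41.31 + 43.02 + 41.96 + 43.14 + 44.20 + 40.83 + 41.50 + 41.11) / 11 = 42.4009
Moving ranges: 3.04, 1.17, 0.01, 1.71, 1.06, 1.18, 1.06, 3.37, 0.67, 0.39; M̄R̄ = 13.6600 / 10 = 1.3660
UCL = X̄ + 3·M̄R̄/d₂ = 42.4009 + 3 × 1.3660 / 1.128 = 46.0339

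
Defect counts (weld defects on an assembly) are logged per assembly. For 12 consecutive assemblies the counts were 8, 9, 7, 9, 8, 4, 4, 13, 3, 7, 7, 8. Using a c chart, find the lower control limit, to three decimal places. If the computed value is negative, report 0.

c̄ = (8 + 9 + 7 + 9 + 8 + 4 + 4 + 13 + 3 + 7 + 7 + 8) / 12 = 87 / 12 = 7.2500
LCL = c̄ − 3√c̄ = 7.2500 − 3 × 2.6926 = -0.8277 → 0 (cannot be negative)

0.000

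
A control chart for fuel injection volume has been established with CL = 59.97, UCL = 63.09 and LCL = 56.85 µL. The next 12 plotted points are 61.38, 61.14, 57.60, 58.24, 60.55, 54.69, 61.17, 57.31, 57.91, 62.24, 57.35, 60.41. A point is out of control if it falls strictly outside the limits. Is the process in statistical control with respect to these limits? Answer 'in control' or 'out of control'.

Compare each point to [56.85, 63.09]: sample 6 = 54.69 < LCL.

out of control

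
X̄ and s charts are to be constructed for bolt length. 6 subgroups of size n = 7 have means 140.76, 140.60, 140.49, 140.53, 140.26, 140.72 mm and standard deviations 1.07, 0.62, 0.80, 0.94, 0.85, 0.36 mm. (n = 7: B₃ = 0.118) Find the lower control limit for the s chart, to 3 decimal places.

s̄ = (1.07 + 0.62 + 0.80 + 0.94 + 0.85 + 0.36) / 6 = 0.7733
LCL_s = B₃·s̄ = 0.118 × 0.7733 = 0.0913

0.091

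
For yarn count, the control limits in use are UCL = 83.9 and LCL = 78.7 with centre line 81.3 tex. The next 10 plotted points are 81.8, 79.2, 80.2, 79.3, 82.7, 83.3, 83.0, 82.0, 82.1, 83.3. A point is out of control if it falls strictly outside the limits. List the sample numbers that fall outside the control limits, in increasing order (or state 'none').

All 10 points lie within [78.7, 83.9].

none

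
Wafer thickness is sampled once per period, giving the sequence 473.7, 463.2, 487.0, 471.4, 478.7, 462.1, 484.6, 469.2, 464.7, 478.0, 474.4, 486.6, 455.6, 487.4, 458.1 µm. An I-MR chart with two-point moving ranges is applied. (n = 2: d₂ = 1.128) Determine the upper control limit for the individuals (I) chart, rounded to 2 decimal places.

518.08

X̄ = (473.7 + 463.2 + 487.0 + 471.4 + 478.7 + 462.1 + 484.6 + 469.2 + 464.7 + 478.0 + 474.4 + 486.6 + 455.6 + 487.4 + 458.1) / 15 = 472.9800
Moving ranges: 10.5, 23.8, 15.6, 7.3, 16.6, 22.5, 15.4, 4.5, 13.3, 3.6, 12.2, 31.0, 31.8, 29.3; M̄R̄ = 237.4000 / 14 = 16.9571
UCL = X̄ + 3·M̄R̄/d₂ = 472.9800 + 3 × 16.9571 / 1.128 = 518.0788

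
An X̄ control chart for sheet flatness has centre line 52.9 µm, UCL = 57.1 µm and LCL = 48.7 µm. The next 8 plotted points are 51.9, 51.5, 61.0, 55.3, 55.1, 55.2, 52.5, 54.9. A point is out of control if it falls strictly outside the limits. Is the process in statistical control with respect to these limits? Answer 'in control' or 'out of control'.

Compare each point to [48.7, 57.1]: sample 3 = 61.0 > UCL.

out of control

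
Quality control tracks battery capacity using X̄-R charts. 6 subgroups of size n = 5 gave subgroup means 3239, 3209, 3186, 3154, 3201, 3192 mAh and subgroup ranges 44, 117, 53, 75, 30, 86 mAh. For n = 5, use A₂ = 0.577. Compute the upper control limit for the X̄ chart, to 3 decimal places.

3235.781

X̄̄ = (3239 + 3209 + 3186 + 3154 + 3201 + 3192) / 6 = 19181.0000 / 6 = 3196.8333
R̄ = (44 + 117 + 53 + 75 + 30 + 86) / 6 = 405.0000 / 6 = 67.5000
UCL = X̄̄ + A₂·R̄ = 3196.8333 + 0.577 × 67.5000 = 3235.7808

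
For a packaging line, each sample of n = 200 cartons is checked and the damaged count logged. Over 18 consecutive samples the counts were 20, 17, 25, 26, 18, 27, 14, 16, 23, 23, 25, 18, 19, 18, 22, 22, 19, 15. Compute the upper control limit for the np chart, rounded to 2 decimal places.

p̄ = Σdᵢ / (k·n) = 367 / (18 × 200) = 0.10194
UCL = np̄ + 3·√(np̄(1−p̄)) = 20.3889 + 3 × √(20.3889×0.89806) = 20.3889 + 3 × 4.2791 = 33.2261

33.23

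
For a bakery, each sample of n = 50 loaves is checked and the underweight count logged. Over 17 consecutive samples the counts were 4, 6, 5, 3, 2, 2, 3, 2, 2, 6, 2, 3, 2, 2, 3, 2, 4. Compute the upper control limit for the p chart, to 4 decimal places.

0.1649

p̄ = Σdᵢ / (k·n) = 53 / (17 × 50) = 0.06235
UCL = p̄ + 3·√(p̄(1−p̄)/n) = 0.06235 + 3 × √(0.06235×0.93765/50) = 0.06235 + 3 × 0.03420 = 0.16494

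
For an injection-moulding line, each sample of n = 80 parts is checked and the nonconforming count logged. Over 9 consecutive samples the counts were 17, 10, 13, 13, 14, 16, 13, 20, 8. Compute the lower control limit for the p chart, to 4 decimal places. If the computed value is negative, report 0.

p̄ = Σdᵢ / (k·n) = 124 / (9 × 80) = 0.17222
LCL = p̄ − 3·√(p̄(1−p̄)/n) = 0.17222 − 3 × 0.04221 = 0.04558

0.0456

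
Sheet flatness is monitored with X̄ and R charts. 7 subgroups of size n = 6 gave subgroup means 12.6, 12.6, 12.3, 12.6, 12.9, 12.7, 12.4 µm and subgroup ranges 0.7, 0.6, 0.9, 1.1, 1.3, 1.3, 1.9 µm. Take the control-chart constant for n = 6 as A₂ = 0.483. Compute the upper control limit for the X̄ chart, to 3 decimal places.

13.124

X̄̄ = (12.6 + 12.6 + 12.3 + 12.6 + 12.9 + 12.7 + 12.4) / 7 = 88.1000 / 7 = 12.5857
R̄ = (0.7 + 0.6 + 0.9 + 1.1 + 1.3 + 1.3 + 1.9) / 7 = 7.8000 / 7 = 1.1143
UCL = X̄̄ + A₂·R̄ = 12.5857 + 0.483 × 1.1143 = 13.1239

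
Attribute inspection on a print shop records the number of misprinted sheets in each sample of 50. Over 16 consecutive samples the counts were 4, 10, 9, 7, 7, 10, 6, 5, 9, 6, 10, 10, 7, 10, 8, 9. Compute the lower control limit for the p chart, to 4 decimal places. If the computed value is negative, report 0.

0.0037

p̄ = Σdᵢ / (k·n) = 127 / (16 × 50) = 0.15875
LCL = p̄ − 3·√(p̄(1−p̄)/n) = 0.15875 − 3 × 0.05168 = 0.00371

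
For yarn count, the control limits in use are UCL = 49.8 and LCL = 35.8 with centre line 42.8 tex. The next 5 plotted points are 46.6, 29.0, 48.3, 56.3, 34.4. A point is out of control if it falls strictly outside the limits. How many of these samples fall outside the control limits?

3

Compare each point to [35.8, 49.8]: sample 2 = 29.0 < LCL; sample 4 = 56.3 > UCL; sample 5 = 34.4 < LCL.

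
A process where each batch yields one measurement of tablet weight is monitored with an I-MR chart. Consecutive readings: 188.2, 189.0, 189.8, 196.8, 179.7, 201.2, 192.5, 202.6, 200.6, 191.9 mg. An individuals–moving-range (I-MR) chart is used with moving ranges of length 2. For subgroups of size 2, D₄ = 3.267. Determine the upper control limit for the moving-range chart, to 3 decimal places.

Moving ranges: 0.8, 0.8, 7.0, 17.1, 21.5, 8.7, 10.1, 2.0, 8.7; M̄R̄ = 76.7000 / 9 = 8.5222
UCL_MR = D₄·M̄R̄ = 3.267 × 8.5222 = 27.8421

27.842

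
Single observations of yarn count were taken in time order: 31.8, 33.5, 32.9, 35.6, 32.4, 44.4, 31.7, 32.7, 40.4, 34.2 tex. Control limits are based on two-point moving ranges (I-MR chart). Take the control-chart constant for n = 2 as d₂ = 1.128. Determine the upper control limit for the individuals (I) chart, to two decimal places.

49.09

X̄ = (31.8 + 33.5 + 32.9 + 35.6 + 32.4 + 44.4 + 31.7 + 32.7 + 40.4 + 34.2) / 10 = 34.9600
Moving ranges: 1.7, 0.6, 2.7, 3.2, 12.0, 12.7, 1.0, 7.7, 6.2; M̄R̄ = 47.8000 / 9 = 5.3111
UCL = X̄ + 3·M̄R̄/d₂ = 34.9600 + 3 × 5.3111 / 1.128 = 49.0853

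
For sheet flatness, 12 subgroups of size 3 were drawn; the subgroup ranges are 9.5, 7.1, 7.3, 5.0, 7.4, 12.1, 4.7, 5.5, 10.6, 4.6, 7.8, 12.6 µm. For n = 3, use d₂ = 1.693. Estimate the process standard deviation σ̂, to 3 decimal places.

4.637

R̄ = (9.5 + 7.1 + 7.3 + 5.0 + 7.4 + 12.1 + 4.7 + 5.5 + 10.6 + 4.6 + 7.8 + 12.6) / 12 = 7.8500
σ̂ = R̄ / d₂ = 7.8500 / 1.693 = 4.6367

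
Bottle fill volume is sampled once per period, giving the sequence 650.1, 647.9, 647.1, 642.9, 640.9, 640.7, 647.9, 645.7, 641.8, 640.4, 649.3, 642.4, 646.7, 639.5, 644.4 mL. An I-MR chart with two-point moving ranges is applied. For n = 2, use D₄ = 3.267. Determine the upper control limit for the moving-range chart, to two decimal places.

13.14

Moving ranges: 2.2, 0.8, 4.2, 2.0, 0.2, 7.2, 2.2, 3.9, 1.4, 8.9, 6.9, 4.3, 7.2, 4.9; M̄R̄ = 56.3000 / 14 = 4.0214
UCL_MR = D₄·M̄R̄ = 3.267 × 4.0214 = 13.1380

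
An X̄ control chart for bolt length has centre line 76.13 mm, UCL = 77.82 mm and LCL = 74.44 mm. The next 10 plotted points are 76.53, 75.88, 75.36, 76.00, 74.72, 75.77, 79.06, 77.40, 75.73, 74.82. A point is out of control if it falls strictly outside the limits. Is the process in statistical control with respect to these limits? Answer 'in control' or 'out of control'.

Compare each point to [74.44, 77.82]: sample 7 = 79.06 > UCL.

out of control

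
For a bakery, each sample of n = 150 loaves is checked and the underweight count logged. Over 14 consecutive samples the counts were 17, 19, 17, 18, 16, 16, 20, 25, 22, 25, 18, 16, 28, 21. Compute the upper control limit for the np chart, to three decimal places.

p̄ = Σdᵢ / (k·n) = 278 / (14 × 150) = 0.13238
UCL = np̄ + 3·√(np̄(1−p̄)) = 19.8571 + 3 × √(19.8571×0.86762) = 19.8571 + 3 × 4.1507 = 32.3093

32.309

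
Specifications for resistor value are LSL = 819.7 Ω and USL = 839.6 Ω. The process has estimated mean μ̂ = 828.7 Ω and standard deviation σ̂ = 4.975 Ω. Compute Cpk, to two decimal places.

Cpu = (USL − μ̂) / (3σ̂) = (839.6 − 828.7) / (3 × 4.975) = 0.7303; Cpl = (μ̂ − LSL) / (3σ̂) = (828.7 − 819.7) / (3 × 4.975) = 0.6030; Cpk = min(Cpu, Cpl) = 0.6030

0.60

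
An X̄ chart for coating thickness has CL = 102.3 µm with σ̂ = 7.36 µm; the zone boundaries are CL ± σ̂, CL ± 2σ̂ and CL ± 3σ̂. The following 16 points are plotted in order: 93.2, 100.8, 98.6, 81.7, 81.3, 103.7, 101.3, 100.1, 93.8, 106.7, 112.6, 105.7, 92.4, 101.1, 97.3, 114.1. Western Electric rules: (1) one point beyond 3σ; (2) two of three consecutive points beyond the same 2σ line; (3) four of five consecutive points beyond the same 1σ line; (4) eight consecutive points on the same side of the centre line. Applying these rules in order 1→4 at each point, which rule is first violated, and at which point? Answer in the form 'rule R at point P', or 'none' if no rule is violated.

rule 2 at point 5

Zone of each point (C = within 1σ̂, B = 1σ̂–2σ̂, A = 2σ̂–3σ̂, * = beyond 3σ̂; sign = side of CL): 1:-B, 2:-C, 3:-C, 4:-A, 5:-A, 6:+C, 7:-C, 8:-C, 9:-B, 10:+C, 11:+B, 12:+C, 13:-B, 14:-C, 15:-C, 16:+B
Rule 2 (two of three consecutive points beyond the same 2σ limit) is satisfied at point 5.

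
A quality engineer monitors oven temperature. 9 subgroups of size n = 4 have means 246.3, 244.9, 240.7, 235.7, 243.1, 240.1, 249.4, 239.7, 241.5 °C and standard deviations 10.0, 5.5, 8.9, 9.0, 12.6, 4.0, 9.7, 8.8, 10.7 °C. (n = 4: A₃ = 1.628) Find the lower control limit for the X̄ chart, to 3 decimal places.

228.051

X̄̄ = (246.3 + 244.9 + 240.7 + 235.7 + 243.1 + 240.1 + 249.4 + 239.7 + 241.5) / 9 = 242.3778
s̄ = (10.0 + 5.5 + 8.9 + 9.0 + 12.6 + 4.0 + 9.7 + 8.8 + 10.7) / 9 = 8.8000
LCL = X̄̄ − A₃·s̄ = 242.3778 − 1.628 × 8.8000 = 228.0514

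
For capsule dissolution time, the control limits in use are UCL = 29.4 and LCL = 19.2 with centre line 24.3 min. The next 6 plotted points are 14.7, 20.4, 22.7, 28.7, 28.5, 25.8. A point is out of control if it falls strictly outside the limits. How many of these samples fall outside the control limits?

1

Compare each point to [19.2, 29.4]: sample 1 = 14.7 < LCL.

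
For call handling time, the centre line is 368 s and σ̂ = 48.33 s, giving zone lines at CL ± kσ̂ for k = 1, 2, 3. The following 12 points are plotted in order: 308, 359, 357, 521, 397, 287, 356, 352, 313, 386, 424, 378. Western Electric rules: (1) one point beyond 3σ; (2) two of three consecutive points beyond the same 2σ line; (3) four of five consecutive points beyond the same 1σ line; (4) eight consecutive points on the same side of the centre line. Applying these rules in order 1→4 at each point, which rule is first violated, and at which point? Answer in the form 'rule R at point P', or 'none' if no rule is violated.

rule 1 at point 4

Zone of each point (C = within 1σ̂, B = 1σ̂–2σ̂, A = 2σ̂–3σ̂, * = beyond 3σ̂; sign = side of CL): 1:-B, 2:-C, 3:-C, 4:+*, 5:+C, 6:-B, 7:-C, 8:-C, 9:-B, 10:+C, 11:+B, 12:+C
Rule 1 (one point beyond the 3σ limits) is satisfied at point 4.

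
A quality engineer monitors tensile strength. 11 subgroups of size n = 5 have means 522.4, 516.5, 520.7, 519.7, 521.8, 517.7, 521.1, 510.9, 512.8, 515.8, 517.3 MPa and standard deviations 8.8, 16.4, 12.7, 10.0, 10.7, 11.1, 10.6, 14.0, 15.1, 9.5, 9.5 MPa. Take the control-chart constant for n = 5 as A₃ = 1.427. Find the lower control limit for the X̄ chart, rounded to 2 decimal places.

501.22

X̄̄ = (522.4 + 516.5 + 520.7 + 519.7 + 521.8 + 517.7 + 521.1 + 510.9 + 512.8 + 515.8 + 517.3) / 11 = 517.8818
s̄ = (8.8 + 16.4 + 12.7 + 10.0 + 10.7 + 11.1 + 10.6 + 14.0 + 15.1 + 9.5 + 9.5) / 11 = 11.6727
LCL = X̄̄ − A₃·s̄ = 517.8818 − 1.427 × 11.6727 = 501.2248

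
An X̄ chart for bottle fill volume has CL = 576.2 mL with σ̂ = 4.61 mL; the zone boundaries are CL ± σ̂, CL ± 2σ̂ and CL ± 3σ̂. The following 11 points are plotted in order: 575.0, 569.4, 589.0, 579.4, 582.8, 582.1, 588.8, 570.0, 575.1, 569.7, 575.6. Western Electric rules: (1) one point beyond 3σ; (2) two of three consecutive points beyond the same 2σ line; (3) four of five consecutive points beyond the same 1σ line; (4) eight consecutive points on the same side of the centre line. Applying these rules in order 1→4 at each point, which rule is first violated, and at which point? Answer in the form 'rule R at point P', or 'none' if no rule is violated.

rule 3 at point 7

Zone of each point (C = within 1σ̂, B = 1σ̂–2σ̂, A = 2σ̂–3σ̂, * = beyond 3σ̂; sign = side of CL): 1:-C, 2:-B, 3:+A, 4:+C, 5:+B, 6:+B, 7:+A, 8:-B, 9:-C, 10:-B, 11:-C
Rule 3 (four of five consecutive points beyond the same 1σ limit) is satisfied at point 7.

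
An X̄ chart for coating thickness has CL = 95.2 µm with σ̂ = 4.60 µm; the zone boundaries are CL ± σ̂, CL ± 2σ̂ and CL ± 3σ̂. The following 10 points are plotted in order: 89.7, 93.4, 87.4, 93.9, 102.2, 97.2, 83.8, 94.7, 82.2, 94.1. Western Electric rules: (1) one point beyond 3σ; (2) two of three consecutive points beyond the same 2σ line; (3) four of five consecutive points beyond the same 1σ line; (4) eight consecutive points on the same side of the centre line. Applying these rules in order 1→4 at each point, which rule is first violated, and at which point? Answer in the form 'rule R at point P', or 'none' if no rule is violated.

rule 2 at point 9

Zone of each point (C = within 1σ̂, B = 1σ̂–2σ̂, A = 2σ̂–3σ̂, * = beyond 3σ̂; sign = side of CL): 1:-B, 2:-C, 3:-B, 4:-C, 5:+B, 6:+C, 7:-A, 8:-C, 9:-A, 10:-C
Rule 2 (two of three consecutive points beyond the same 2σ limit) is satisfied at point 9.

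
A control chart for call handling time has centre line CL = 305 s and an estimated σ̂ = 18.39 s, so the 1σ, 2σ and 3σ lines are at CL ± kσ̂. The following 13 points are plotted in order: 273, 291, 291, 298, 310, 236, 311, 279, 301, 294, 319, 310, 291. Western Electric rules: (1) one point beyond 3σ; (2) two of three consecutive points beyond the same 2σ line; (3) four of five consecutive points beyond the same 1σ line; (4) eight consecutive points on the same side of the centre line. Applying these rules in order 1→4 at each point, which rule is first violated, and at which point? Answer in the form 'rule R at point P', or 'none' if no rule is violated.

rule 1 at point 6

Zone of each point (C = within 1σ̂, B = 1σ̂–2σ̂, A = 2σ̂–3σ̂, * = beyond 3σ̂; sign = side of CL): 1:-B, 2:-C, 3:-C, 4:-C, 5:+C, 6:-*, 7:+C, 8:-B, 9:-C, 10:-C, 11:+C, 12:+C, 13:-C
Rule 1 (one point beyond the 3σ limits) is satisfied at point 6.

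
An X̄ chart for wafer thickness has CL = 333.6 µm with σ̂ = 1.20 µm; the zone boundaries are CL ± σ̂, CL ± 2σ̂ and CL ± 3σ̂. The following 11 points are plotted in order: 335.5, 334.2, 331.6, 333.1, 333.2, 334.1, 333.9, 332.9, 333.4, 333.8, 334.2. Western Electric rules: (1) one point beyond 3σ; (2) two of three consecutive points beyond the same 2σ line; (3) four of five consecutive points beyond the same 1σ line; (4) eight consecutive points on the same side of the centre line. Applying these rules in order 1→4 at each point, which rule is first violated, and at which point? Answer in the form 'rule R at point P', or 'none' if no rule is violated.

none

Zone of each point (C = within 1σ̂, B = 1σ̂–2σ̂, A = 2σ̂–3σ̂, * = beyond 3σ̂; sign = side of CL): 1:+B, 2:+C, 3:-B, 4:-C, 5:-C, 6:+C, 7:+C, 8:-C, 9:-C, 10:+C, 11:+C
No rule fires across all 11 points.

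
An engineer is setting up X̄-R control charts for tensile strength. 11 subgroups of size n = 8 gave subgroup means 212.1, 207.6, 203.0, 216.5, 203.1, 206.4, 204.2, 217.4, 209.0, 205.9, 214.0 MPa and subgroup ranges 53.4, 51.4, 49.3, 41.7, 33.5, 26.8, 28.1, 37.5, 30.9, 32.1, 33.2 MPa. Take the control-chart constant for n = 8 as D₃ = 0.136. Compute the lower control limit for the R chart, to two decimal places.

5.17

R̄ = (53.4 + 51.4 + 49.3 + 41.7 + 33.5 + 26.8 + 28.1 + 37.5 + 30.9 + 32.1 + 33.2) / 11 = 417.9000 / 11 = 37.9909
LCL_R = D₃·R̄ = 0.136 × 37.9909 = 5.1668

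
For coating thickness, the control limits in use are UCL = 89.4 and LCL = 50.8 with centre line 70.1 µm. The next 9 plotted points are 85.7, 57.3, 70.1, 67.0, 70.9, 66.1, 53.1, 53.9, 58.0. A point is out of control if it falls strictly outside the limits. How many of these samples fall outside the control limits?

All 9 points lie within [50.8, 89.4].

0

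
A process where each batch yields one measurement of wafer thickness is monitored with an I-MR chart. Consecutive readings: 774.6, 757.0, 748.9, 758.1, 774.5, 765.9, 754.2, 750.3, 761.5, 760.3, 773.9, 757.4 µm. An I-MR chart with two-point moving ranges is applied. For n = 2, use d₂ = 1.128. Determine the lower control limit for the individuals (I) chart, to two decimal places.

X̄ = (774.6 + 757.0 + 748.9 + 758.1 + 774.5 + 765.9 + 754.2 + 750.3 + 761.5 + 760.3 + 773.9 + 757.4) / 12 = 761.3833
Moving ranges: 17.6, 8.1, 9.2, 16.4, 8.6, 11.7, 3.9, 11.2, 1.2, 13.6, 16.5; M̄R̄ = 118.0000 / 11 = 10.7273
LCL = X̄ − 3·M̄R̄/d₂ = 761.3833 − 3 × 10.7273 / 1.128 = 732.8534

732.85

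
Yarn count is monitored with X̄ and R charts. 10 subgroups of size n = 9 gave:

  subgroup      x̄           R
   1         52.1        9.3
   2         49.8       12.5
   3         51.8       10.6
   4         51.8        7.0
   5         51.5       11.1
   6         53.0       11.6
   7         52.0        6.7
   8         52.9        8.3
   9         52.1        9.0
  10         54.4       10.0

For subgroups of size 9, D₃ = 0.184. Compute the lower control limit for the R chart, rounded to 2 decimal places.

1.77

R̄ = (9.3 + 12.5 + 10.6 + 7.0 + 11.1 + 11.6 + 6.7 + 8.3 + 9.0 + 10.0) / 10 = 96.1000 / 10 = 9.6100
LCL_R = D₃·R̄ = 0.184 × 9.6100 = 1.7682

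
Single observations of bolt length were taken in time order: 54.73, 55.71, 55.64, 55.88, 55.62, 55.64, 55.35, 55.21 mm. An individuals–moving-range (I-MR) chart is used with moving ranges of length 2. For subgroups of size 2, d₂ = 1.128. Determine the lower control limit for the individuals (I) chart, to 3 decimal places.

54.713

X̄ = (54.73 + 55.71 + 55.64 + 55.88 + 55.62 + 55.64 + 55.35 + 55.21) / 8 = 55.4725
Moving ranges: 0.98, 0.07, 0.24, 0.26, 0.02, 0.29, 0.14; M̄R̄ = 2.0000 / 7 = 0.2857
LCL = X̄ − 3·M̄R̄/d₂ = 55.4725 − 3 × 0.2857 / 1.128 = 54.7126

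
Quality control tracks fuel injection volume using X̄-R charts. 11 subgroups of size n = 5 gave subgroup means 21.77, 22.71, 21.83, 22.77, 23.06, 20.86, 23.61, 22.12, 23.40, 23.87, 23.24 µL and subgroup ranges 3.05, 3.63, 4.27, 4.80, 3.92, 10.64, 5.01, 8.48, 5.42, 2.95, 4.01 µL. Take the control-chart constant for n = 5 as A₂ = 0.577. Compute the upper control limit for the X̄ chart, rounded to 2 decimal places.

25.61

X̄̄ = (21.77 + 22.71 + 21.83 + 22.77 + 23.06 + 20.86 + 23.61 + 22.12 + 23.40 + 23.87 + 23.24) / 11 = 249.2400 / 11 = 22.6582
R̄ = (3.05 + 3.63 + 4.27 + 4.80 + 3.92 + 10.64 + 5.01 + 8.48 + 5.42 + 2.95 + 4.01) / 11 = 56.1800 / 11 = 5.1073
UCL = X̄̄ + A₂·R̄ = 22.6582 + 0.577 × 5.1073 = 25.6051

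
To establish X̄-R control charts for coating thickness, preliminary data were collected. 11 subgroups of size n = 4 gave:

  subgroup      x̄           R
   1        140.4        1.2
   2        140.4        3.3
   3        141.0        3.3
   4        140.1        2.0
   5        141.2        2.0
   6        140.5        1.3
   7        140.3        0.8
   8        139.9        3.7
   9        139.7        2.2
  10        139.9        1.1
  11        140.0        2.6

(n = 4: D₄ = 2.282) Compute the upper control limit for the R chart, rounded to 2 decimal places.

4.88

R̄ = (1.2 + 3.3 + 3.3 + 2.0 + 2.0 + 1.3 + 0.8 + 3.7 + 2.2 + 1.1 + 2.6) / 11 = 23.5000 / 11 = 2.1364
UCL_R = D₄·R̄ = 2.282 × 2.1364 = 4.8752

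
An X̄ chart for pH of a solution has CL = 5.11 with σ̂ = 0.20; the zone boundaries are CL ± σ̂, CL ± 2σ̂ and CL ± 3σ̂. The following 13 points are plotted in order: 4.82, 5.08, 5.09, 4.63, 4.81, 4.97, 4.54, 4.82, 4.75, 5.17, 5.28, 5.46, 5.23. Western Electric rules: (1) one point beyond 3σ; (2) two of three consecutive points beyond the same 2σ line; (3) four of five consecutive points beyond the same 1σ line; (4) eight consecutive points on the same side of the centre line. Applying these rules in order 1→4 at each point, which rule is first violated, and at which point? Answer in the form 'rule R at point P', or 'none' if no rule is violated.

Zone of each point (C = within 1σ̂, B = 1σ̂–2σ̂, A = 2σ̂–3σ̂, * = beyond 3σ̂; sign = side of CL): 1:-B, 2:-C, 3:-C, 4:-A, 5:-B, 6:-C, 7:-A, 8:-B, 9:-B, 10:+C, 11:+C, 12:+B, 13:+C
Rule 3 (four of five consecutive points beyond the same 1σ limit) is satisfied at point 8.

rule 3 at point 8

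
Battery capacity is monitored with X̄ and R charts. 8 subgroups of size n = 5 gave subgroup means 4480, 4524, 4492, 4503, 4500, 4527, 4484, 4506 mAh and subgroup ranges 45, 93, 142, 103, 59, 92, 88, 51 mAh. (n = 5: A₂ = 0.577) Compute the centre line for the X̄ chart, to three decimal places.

X̄̄ = (4480 + 4524 + 4492 + 4503 + 4500 + 4527 + 4484 + 4506) / 8 = 36016.0000 / 8 = 4502.0000
CL = X̄̄ = 4502.0000

4502.000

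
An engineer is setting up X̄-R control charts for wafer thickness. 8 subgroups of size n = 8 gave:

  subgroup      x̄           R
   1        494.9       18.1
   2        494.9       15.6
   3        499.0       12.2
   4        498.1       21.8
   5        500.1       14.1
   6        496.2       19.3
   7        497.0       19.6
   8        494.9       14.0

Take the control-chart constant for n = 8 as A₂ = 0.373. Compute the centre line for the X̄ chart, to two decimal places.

496.89

X̄̄ = (494.9 + 494.9 + 499.0 + 498.1 + 500.1 + 496.2 + 497.0 + 494.9) / 8 = 3975.1000 / 8 = 496.8875
CL = X̄̄ = 496.8875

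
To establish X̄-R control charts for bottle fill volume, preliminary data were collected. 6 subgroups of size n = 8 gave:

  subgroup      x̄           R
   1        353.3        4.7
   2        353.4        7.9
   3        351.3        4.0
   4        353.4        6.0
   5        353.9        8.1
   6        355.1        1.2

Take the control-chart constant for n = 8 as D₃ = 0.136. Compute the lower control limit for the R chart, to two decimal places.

R̄ = (4.7 + 7.9 + 4.0 + 6.0 + 8.1 + 1.2) / 6 = 31.9000 / 6 = 5.3167
LCL_R = D₃·R̄ = 0.136 × 5.3167 = 0.7231

0.72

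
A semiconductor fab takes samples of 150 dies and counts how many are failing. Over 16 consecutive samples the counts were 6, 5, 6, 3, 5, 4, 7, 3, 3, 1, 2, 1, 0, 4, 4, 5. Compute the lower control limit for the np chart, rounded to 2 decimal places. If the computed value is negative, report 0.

0.00

p̄ = Σdᵢ / (k·n) = 59 / (16 × 150) = 0.02458
LCL = np̄ − 3·√(np̄(1−p̄)) = 3.6875 − 3 × 1.8965 = -2.0021 → 0 (negative, so LCL = 0)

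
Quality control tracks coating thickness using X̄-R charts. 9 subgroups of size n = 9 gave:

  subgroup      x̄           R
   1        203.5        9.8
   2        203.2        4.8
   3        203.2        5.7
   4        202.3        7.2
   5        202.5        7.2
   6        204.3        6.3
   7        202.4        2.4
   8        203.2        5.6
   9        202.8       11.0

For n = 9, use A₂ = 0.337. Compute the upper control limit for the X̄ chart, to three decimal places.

X̄̄ = (203.5 + 203.2 + 203.2 + 202.3 + 202.5 + 204.3 + 202.4 + 203.2 + 202.8) / 9 = 1827.4000 / 9 = 203.0444
R̄ = (9.8 + 4.8 + 5.7 + 7.2 + 7.2 + 6.3 + 2.4 + 5.6 + 11.0) / 9 = 60.0000 / 9 = 6.6667
UCL = X̄̄ + A₂·R̄ = 203.0444 + 0.337 × 6.6667 = 205.2911

205.291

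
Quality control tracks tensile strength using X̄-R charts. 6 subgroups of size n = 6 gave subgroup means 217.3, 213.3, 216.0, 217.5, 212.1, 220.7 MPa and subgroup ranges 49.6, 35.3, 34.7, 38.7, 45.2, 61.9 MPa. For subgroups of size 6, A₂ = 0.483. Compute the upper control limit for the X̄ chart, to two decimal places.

237.51

X̄̄ = (217.3 + 213.3 + 216.0 + 217.5 + 212.1 + 220.7) / 6 = 1296.9000 / 6 = 216.1500
R̄ = (49.6 + 35.3 + 34.7 + 38.7 + 45.2 + 61.9) / 6 = 265.4000 / 6 = 44.2333
UCL = X̄̄ + A₂·R̄ = 216.1500 + 0.483 × 44.2333 = 237.5147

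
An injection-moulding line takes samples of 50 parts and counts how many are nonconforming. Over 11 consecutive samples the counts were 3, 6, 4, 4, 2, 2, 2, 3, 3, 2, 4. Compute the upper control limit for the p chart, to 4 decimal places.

0.1672

p̄ = Σdᵢ / (k·n) = 35 / (11 × 50) = 0.06364
UCL = p̄ + 3·√(p̄(1−p̄)/n) = 0.06364 + 3 × √(0.06364×0.93636/50) = 0.06364 + 3 × 0.03452 = 0.16720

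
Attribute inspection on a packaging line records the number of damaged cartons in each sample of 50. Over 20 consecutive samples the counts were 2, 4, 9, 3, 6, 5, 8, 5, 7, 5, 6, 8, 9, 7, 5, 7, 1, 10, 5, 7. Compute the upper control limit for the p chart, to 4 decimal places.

0.2564

p̄ = Σdᵢ / (k·n) = 119 / (20 × 50) = 0.11900
UCL = p̄ + 3·√(p̄(1−p̄)/n) = 0.11900 + 3 × √(0.11900×0.88100/50) = 0.11900 + 3 × 0.04579 = 0.25637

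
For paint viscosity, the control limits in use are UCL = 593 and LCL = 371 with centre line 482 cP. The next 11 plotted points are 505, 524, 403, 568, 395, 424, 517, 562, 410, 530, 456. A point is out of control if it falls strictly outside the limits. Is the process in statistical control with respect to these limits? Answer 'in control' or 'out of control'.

All 11 points lie within [371, 593].

in control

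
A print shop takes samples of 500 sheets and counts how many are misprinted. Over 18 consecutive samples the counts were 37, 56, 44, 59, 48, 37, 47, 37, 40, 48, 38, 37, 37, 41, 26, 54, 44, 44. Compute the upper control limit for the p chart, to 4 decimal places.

p̄ = Σdᵢ / (k·n) = 774 / (18 × 500) = 0.08600
UCL = p̄ + 3·√(p̄(1−p̄)/n) = 0.08600 + 3 × √(0.08600×0.91400/500) = 0.08600 + 3 × 0.01254 = 0.12361

0.1236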